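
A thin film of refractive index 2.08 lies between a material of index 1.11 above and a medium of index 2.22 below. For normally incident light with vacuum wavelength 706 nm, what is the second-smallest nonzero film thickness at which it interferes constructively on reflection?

Ray reflecting at the top interface goes from n = 1.11 toward n = 2.08: a half-wave phase shift.
At the lower boundary (n = 2.08 to n = 2.22) the reflected ray undergoes a half-wave phase shift.
Net: no relative phase inversion (both shifts match).
So the condition for constructive reflection is 2 n t = m λ.
The second-smallest nonzero thickness corresponds to m = 2: t = m λ / (2 n) = 2.00 × 706 / (2 × 2.08) = 339 nm.

339 nm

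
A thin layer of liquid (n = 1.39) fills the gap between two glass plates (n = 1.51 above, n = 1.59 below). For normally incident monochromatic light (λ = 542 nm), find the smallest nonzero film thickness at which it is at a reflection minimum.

195 nm

Ray reflecting at the top interface goes from n = 1.51 toward n = 1.39: no phase shift.
At the lower boundary (n = 1.39 to n = 1.59) the reflected ray undergoes a half-wave phase shift.
Net: one phase inversion between the two reflected rays.
So the condition for destructive reflection is 2 n t = m λ.
Minimum nonzero at m = 1: t = λ / (2 n) = 542 / (2 × 1.39) = 195 nm.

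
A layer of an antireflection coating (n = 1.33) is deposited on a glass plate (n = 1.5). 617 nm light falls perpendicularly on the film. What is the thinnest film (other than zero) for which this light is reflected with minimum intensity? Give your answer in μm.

At the upper boundary (n = 1.0 to n = 1.33) the reflected ray undergoes a half-wave phase shift.
Ray reflecting at the bottom interface goes from n = 1.33 toward n = 1.5: a half-wave phase shift.
Zero or two π shifts → no net half-wave offset.
With no net inversion, destructive interference in reflection requires 2 n t = (m + ½) λ.
Minimum at m = 0: t = λ / (4 n) = 617 / (4 × 1.33) = 116 nm.

0.116 μm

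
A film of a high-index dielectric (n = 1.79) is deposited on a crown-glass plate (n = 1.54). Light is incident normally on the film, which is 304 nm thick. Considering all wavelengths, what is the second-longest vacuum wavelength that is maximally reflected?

726 nm

Top surface (1.0 → 1.79): reflection off a higher-index medium gives a half-wave phase shift.
Bottom surface (1.79 → 1.54): reflection off a lower-index medium gives no phase shift.
The two reflections differ by half a wavelength.
For maximum reflection here: 2 n t = (m + ½) λ.
λ = 2 n t / (m + ½). The second-longest wavelength is m = 1: λ = 2 × 1.79 × 304 / 1.50 = 726 nm.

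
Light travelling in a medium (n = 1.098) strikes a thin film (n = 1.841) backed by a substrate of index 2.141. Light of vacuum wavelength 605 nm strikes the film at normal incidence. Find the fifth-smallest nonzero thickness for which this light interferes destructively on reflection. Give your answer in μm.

0.739 μm

Ray reflecting at the top interface goes from n = 1.098 toward n = 1.841: a half-wave phase shift.
Ray reflecting at the bottom interface goes from n = 1.841 toward n = 2.141: a half-wave phase shift.
Zero or two π shifts → no net half-wave offset.
So the condition for destructive reflection is 2 n t = (m + ½) λ.
The fifth-smallest nonzero thickness corresponds to m = 4: t = (m + ½) λ / (2 n) = 4.50 × 605 / (2 × 1.841) = 739 nm.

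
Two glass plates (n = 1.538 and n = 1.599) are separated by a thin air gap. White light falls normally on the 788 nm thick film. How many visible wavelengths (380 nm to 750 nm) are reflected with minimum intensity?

Ray reflecting at the top interface goes from n = 1.538 toward n = 1.0: no phase shift.
At the lower boundary (n = 1.0 to n = 1.599) the reflected ray undergoes a half-wave phase shift.
Net: one phase inversion between the two reflected rays.
With one net inversion, destructive interference in reflection requires 2 n t = m λ.
λ = 2 n t / m = 1576 / m nm.
m=2: 788 nm (IR); m=3: 525 nm (visible); m=4: 394 nm (visible); m=5: 315 nm (UV).

2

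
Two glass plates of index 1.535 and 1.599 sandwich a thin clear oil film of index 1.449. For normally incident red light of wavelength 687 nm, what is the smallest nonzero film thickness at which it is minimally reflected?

237 nm

At the upper boundary (n = 1.535 to n = 1.449) the reflected ray undergoes no phase shift.
Bottom surface (1.449 → 1.599): reflection off a higher-index medium gives a half-wave phase shift.
The two reflections differ by half a wavelength.
For minimum reflection here: 2 n t = m λ.
The smallest nonzero thickness corresponds to m = 1: t = m λ / (2 n) = 1.00 × 687 / (2 × 1.449) = 237 nm.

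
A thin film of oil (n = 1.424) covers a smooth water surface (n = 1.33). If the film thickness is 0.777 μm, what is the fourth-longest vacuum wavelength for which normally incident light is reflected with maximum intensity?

Top surface (1.0 → 1.424): reflection off a higher-index medium gives a half-wave phase shift.
Bottom surface (1.424 → 1.33): reflection off a lower-index medium gives no phase shift.
Exactly one π shift → a net half-wave offset.
So the condition for constructive reflection is 2 n t = (m + ½) λ.
λ = 2 n t / (m + ½). The fourth-longest wavelength is m = 3: λ = 2 × 1.424 × 777 / 3.50 = 632 nm.

632 nm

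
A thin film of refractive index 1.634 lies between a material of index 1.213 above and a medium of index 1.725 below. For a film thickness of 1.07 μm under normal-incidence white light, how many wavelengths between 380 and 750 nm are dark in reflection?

Ray reflecting at the top interface goes from n = 1.213 toward n = 1.634: a half-wave phase shift.
At the lower boundary (n = 1.634 to n = 1.725) the reflected ray undergoes a half-wave phase shift.
The two reflections carry the same phase change, so no net offset.
With no net inversion, destructive interference in reflection requires 2 n t = (m + ½) λ.
λ = 2 n t / (m + ½) = 3497 / (m + ½) nm.
m=4: 777 nm (IR); m=5: 636 nm (visible); m=6: 538 nm (visible); m=7: 466 nm (visible); m=8: 411 nm (visible); m=9: 368 nm (UV).

4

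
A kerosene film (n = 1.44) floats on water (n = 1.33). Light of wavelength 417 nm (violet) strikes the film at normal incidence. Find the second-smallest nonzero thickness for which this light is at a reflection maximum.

217 nm

At the upper boundary (n = 1.0 to n = 1.44) the reflected ray undergoes a half-wave phase shift.
Ray reflecting at the bottom interface goes from n = 1.44 toward n = 1.33: no phase shift.
Net: one phase inversion between the two reflected rays.
With one net inversion, constructive interference in reflection requires 2 n t = (m + ½) λ.
The second-smallest nonzero thickness corresponds to m = 1: t = (m + ½) λ / (2 n) = 1.50 × 417 / (2 × 1.44) = 217 nm.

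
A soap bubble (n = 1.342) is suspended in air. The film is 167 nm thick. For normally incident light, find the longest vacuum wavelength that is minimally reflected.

448 nm

Ray reflecting at the top interface goes from n = 1.0 toward n = 1.342: a half-wave phase shift.
At the lower boundary (n = 1.342 to n = 1.0) the reflected ray undergoes no phase shift.
Exactly one π shift → a net half-wave offset.
For weak reflection here: 2 n t = m λ.
λ = 2 n t / m. The longest wavelength is m = 1: λ = 2 × 1.342 × 167 / 1.00 = 448 nm.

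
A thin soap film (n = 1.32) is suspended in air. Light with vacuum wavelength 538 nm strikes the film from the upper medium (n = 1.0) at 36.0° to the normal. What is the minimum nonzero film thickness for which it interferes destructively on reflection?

Top surface (1.0 → 1.32): reflection off a higher-index medium gives a half-wave phase shift.
At the lower boundary (n = 1.32 to n = 1.0) the reflected ray undergoes no phase shift.
Net: one phase inversion between the two reflected rays.
For dark reflection here: 2 n t cos θ_r = m λ.
Snell's law: 1.0 sin 36.0° = 1.32 sin θ_r → sin θ_r = 0.445, cos θ_r = 0.895.
Minimum nonzero at m = 1: t = λ / (2 n cos θ_r) = 538 / (2 × 1.32 × 0.895) = 228 nm.

228 nm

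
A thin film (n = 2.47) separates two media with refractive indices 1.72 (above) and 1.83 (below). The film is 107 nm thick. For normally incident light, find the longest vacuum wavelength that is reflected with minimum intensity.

Ray reflecting at the top interface goes from n = 1.72 toward n = 2.47: a half-wave phase shift.
At the lower boundary (n = 2.47 to n = 1.83) the reflected ray undergoes no phase shift.
Exactly one π shift → a net half-wave offset.
For minimum reflection here: 2 n t = m λ.
λ = 2 n t / m. The longest wavelength is m = 1: λ = 2 × 2.47 × 107 / 1.00 = 529 nm.

529 nm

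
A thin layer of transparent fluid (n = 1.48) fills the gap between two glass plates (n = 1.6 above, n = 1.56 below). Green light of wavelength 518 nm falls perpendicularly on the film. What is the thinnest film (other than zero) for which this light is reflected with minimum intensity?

At the upper boundary (n = 1.6 to n = 1.48) the reflected ray undergoes no phase shift.
Ray reflecting at the bottom interface goes from n = 1.48 toward n = 1.56: a half-wave phase shift.
The two reflections differ by half a wavelength.
For minimum reflection here: 2 n t = m λ.
Minimum nonzero at m = 1: t = λ / (2 n) = 518 / (2 × 1.48) = 175 nm.

175 nm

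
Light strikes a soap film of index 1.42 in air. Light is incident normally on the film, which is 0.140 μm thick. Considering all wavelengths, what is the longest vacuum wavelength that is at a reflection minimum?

398 nm

Top surface (1.0 → 1.42): reflection off a higher-index medium gives a half-wave phase shift.
Ray reflecting at the bottom interface goes from n = 1.42 toward n = 1.0: no phase shift.
Exactly one π shift → a net half-wave offset.
So the condition for destructive reflection is 2 n t = m λ.
λ = 2 n t / m. The longest wavelength is m = 1: λ = 2 × 1.42 × 140 / 1.00 = 398 nm.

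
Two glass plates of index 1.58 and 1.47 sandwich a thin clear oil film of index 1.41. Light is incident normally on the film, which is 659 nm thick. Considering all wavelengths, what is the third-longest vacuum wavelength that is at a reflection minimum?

619 nm

Ray reflecting at the top interface goes from n = 1.58 toward n = 1.41: no phase shift.
Ray reflecting at the bottom interface goes from n = 1.41 toward n = 1.47: a half-wave phase shift.
Exactly one π shift → a net half-wave offset.
So the condition for destructive reflection is 2 n t = m λ.
λ = 2 n t / m. The third-longest wavelength is m = 3: λ = 2 × 1.41 × 659 / 3.00 = 619 nm.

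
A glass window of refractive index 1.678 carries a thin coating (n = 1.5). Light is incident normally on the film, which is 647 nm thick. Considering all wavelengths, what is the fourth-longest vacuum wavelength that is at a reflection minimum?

At the upper boundary (n = 1.0 to n = 1.5) the reflected ray undergoes a half-wave phase shift.
Bottom surface (1.5 → 1.678): reflection off a higher-index medium gives a half-wave phase shift.
Net: no relative phase inversion (both shifts match).
So the condition for destructive reflection is 2 n t = (m + ½) λ.
λ = 2 n t / (m + ½). The fourth-longest wavelength is m = 3: λ = 2 × 1.5 × 647 / 3.50 = 555 nm.

555 nm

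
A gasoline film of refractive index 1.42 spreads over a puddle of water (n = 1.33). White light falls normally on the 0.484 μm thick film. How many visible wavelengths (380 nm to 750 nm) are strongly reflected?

2

Top surface (1.0 → 1.42): reflection off a higher-index medium gives a half-wave phase shift.
Ray reflecting at the bottom interface goes from n = 1.42 toward n = 1.33: no phase shift.
Net: one phase inversion between the two reflected rays.
For bright reflection here: 2 n t = (m + ½) λ.
λ = 2 n t / (m + ½) = 1375 / (m + ½) nm.
m=1: 916 nm (IR); m=2: 550 nm (visible); m=3: 393 nm (visible); m=4: 305 nm (UV).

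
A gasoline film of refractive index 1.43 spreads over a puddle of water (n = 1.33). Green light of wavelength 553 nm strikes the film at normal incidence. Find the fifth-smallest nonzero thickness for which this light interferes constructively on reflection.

Ray reflecting at the top interface goes from n = 1.0 toward n = 1.43: a half-wave phase shift.
Ray reflecting at the bottom interface goes from n = 1.43 toward n = 1.33: no phase shift.
Exactly one π shift → a net half-wave offset.
With one net inversion, constructive interference in reflection requires 2 n t = (m + ½) λ.
The fifth-smallest nonzero thickness corresponds to m = 4: t = (m + ½) λ / (2 n) = 4.50 × 553 / (2 × 1.43) = 870 nm.

870 nm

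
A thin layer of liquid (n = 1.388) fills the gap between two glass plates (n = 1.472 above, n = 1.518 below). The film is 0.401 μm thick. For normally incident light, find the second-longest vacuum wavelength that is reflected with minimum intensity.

Top surface (1.472 → 1.388): reflection off a lower-index medium gives no phase shift.
Bottom surface (1.388 → 1.518): reflection off a higher-index medium gives a half-wave phase shift.
Exactly one π shift → a net half-wave offset.
With one net inversion, destructive interference in reflection requires 2 n t = m λ.
λ = 2 n t / m. The second-longest wavelength is m = 2: λ = 2 × 1.388 × 401 / 2.00 = 557 nm.

557 nm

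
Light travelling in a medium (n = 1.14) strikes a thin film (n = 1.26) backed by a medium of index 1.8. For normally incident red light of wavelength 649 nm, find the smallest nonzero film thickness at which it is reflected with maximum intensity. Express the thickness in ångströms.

At the upper boundary (n = 1.14 to n = 1.26) the reflected ray undergoes a half-wave phase shift.
Bottom surface (1.26 → 1.8): reflection off a higher-index medium gives a half-wave phase shift.
Zero or two π shifts → no net half-wave offset.
So the condition for constructive reflection is 2 n t = m λ.
Minimum nonzero at m = 1: t = λ / (2 n) = 649 / (2 × 1.26) = 258 nm.

2575 Å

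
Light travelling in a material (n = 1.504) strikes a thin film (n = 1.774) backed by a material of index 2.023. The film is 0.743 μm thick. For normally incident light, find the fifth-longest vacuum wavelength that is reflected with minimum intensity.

586 nm

Top surface (1.504 → 1.774): reflection off a higher-index medium gives a half-wave phase shift.
Ray reflecting at the bottom interface goes from n = 1.774 toward n = 2.023: a half-wave phase shift.
Zero or two π shifts → no net half-wave offset.
So the condition for destructive reflection is 2 n t = (m + ½) λ.
λ = 2 n t / (m + ½). The fifth-longest wavelength is m = 4: λ = 2 × 1.774 × 743 / 4.50 = 586 nm.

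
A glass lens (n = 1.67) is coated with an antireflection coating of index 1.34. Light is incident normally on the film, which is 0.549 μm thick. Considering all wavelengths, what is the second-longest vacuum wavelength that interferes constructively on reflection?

Ray reflecting at the top interface goes from n = 1.0 toward n = 1.34: a half-wave phase shift.
Bottom surface (1.34 → 1.67): reflection off a higher-index medium gives a half-wave phase shift.
Zero or two π shifts → no net half-wave offset.
So the condition for constructive reflection is 2 n t = m λ.
λ = 2 n t / m. The second-longest wavelength is m = 2: λ = 2 × 1.34 × 549 / 2.00 = 736 nm.

736 nm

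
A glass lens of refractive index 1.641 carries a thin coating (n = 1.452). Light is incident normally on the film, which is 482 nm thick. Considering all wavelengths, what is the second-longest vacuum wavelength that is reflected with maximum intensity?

700 nm

Ray reflecting at the top interface goes from n = 1.0 toward n = 1.452: a half-wave phase shift.
At the lower boundary (n = 1.452 to n = 1.641) the reflected ray undergoes a half-wave phase shift.
The two reflections carry the same phase change, so no net offset.
With no net inversion, constructive interference in reflection requires 2 n t = m λ.
λ = 2 n t / m. The second-longest wavelength is m = 2: λ = 2 × 1.452 × 482 / 2.00 = 700 nm.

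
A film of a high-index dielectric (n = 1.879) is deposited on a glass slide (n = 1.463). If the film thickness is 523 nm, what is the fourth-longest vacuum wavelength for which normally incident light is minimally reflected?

491 nm

Top surface (1.0 → 1.879): reflection off a higher-index medium gives a half-wave phase shift.
Bottom surface (1.879 → 1.463): reflection off a lower-index medium gives no phase shift.
Net: one phase inversion between the two reflected rays.
For dark reflection here: 2 n t = m λ.
λ = 2 n t / m. The fourth-longest wavelength is m = 4: λ = 2 × 1.879 × 523 / 4.00 = 491 nm.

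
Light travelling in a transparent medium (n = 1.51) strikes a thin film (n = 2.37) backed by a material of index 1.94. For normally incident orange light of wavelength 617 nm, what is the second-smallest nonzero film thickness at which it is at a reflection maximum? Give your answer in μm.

0.195 μm

At the upper boundary (n = 1.51 to n = 2.37) the reflected ray undergoes a half-wave phase shift.
Bottom surface (2.37 → 1.94): reflection off a lower-index medium gives no phase shift.
Net: one phase inversion between the two reflected rays.
So the condition for constructive reflection is 2 n t = (m + ½) λ.
The second-smallest nonzero thickness corresponds to m = 1: t = (m + ½) λ / (2 n) = 1.50 × 617 / (2 × 2.37) = 195 nm.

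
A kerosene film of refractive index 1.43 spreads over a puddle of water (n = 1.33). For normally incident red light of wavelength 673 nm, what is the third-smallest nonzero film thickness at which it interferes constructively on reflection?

Ray reflecting at the top interface goes from n = 1.0 toward n = 1.43: a half-wave phase shift.
Ray reflecting at the bottom interface goes from n = 1.43 toward n = 1.33: no phase shift.
Net: one phase inversion between the two reflected rays.
With one net inversion, constructive interference in reflection requires 2 n t = (m + ½) λ.
The third-smallest nonzero thickness corresponds to m = 2: t = (m + ½) λ / (2 n) = 2.50 × 673 / (2 × 1.43) = 588 nm.

588 nm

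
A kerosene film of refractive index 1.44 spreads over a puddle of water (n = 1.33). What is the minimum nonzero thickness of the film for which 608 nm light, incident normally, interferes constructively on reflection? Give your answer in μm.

Top surface (1.0 → 1.44): reflection off a higher-index medium gives a half-wave phase shift.
At the lower boundary (n = 1.44 to n = 1.33) the reflected ray undergoes no phase shift.
Net: one phase inversion between the two reflected rays.
So the condition for constructive reflection is 2 n t = (m + ½) λ.
Minimum at m = 0: t = λ / (4 n) = 608 / (4 × 1.44) = 106 nm.

0.106 μm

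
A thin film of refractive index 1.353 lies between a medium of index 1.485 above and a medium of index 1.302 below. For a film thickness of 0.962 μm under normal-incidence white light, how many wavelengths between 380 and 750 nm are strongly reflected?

Ray reflecting at the top interface goes from n = 1.485 toward n = 1.353: no phase shift.
Bottom surface (1.353 → 1.302): reflection off a lower-index medium gives no phase shift.
The two reflections carry the same phase change, so no net offset.
For bright reflection here: 2 n t = m λ.
λ = 2 n t / m = 2603 / m nm.
m=3: 868 nm (IR); m=4: 651 nm (visible); m=5: 521 nm (visible); m=6: 434 nm (visible); m=7: 372 nm (UV).

3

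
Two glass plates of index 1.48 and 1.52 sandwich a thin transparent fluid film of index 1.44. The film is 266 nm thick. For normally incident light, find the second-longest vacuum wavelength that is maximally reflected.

Ray reflecting at the top interface goes from n = 1.48 toward n = 1.44: no phase shift.
Ray reflecting at the bottom interface goes from n = 1.44 toward n = 1.52: a half-wave phase shift.
Net: one phase inversion between the two reflected rays.
For maximum reflection here: 2 n t = (m + ½) λ.
λ = 2 n t / (m + ½). The second-longest wavelength is m = 1: λ = 2 × 1.44 × 266 / 1.50 = 511 nm.

511 nm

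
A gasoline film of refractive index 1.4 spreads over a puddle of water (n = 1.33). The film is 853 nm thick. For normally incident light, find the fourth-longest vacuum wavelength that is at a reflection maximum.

Top surface (1.0 → 1.4): reflection off a higher-index medium gives a half-wave phase shift.
At the lower boundary (n = 1.4 to n = 1.33) the reflected ray undergoes no phase shift.
Exactly one π shift → a net half-wave offset.
With one net inversion, constructive interference in reflection requires 2 n t = (m + ½) λ.
λ = 2 n t / (m + ½). The fourth-longest wavelength is m = 3: λ = 2 × 1.4 × 853 / 3.50 = 682 nm.

682 nm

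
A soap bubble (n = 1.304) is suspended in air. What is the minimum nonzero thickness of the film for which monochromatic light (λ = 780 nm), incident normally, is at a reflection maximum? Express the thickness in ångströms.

1495 Å

At the upper boundary (n = 1.0 to n = 1.304) the reflected ray undergoes a half-wave phase shift.
At the lower boundary (n = 1.304 to n = 1.0) the reflected ray undergoes no phase shift.
Exactly one π shift → a net half-wave offset.
With one net inversion, constructive interference in reflection requires 2 n t = (m + ½) λ.
Minimum at m = 0: t = λ / (4 n) = 780 / (4 × 1.304) = 150 nm.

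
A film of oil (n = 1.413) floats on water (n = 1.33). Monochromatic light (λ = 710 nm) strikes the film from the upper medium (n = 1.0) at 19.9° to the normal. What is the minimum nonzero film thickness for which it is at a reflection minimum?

Ray reflecting at the top interface goes from n = 1.0 toward n = 1.413: a half-wave phase shift.
Ray reflecting at the bottom interface goes from n = 1.413 toward n = 1.33: no phase shift.
The two reflections differ by half a wavelength.
With one net inversion, destructive interference in reflection requires 2 n t cos θ_r = m λ.
Snell's law: 1.0 sin 19.9° = 1.413 sin θ_r → sin θ_r = 0.241, cos θ_r = 0.971.
Minimum nonzero at m = 1: t = λ / (2 n cos θ_r) = 710 / (2 × 1.413 × 0.971) = 259 nm.

259 nm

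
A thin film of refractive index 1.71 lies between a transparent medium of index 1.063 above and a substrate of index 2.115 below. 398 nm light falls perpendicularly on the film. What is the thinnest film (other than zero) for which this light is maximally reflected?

116 nm

Ray reflecting at the top interface goes from n = 1.063 toward n = 1.71: a half-wave phase shift.
Bottom surface (1.71 → 2.115): reflection off a higher-index medium gives a half-wave phase shift.
Zero or two π shifts → no net half-wave offset.
So the condition for constructive reflection is 2 n t = m λ.
Minimum nonzero at m = 1: t = λ / (2 n) = 398 / (2 × 1.71) = 116 nm.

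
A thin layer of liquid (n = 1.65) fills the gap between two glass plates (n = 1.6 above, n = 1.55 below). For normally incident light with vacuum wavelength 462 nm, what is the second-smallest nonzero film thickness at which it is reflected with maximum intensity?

Ray reflecting at the top interface goes from n = 1.6 toward n = 1.65: a half-wave phase shift.
Ray reflecting at the bottom interface goes from n = 1.65 toward n = 1.55: no phase shift.
Exactly one π shift → a net half-wave offset.
So the condition for constructive reflection is 2 n t = (m + ½) λ.
The second-smallest nonzero thickness corresponds to m = 1: t = (m + ½) λ / (2 n) = 1.50 × 462 / (2 × 1.65) = 210 nm.

210 nm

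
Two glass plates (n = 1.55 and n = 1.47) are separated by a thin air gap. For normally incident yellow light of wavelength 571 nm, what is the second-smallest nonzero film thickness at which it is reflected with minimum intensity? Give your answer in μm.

0.571 μm

Ray reflecting at the top interface goes from n = 1.55 toward n = 1.0: no phase shift.
Ray reflecting at the bottom interface goes from n = 1.0 toward n = 1.47: a half-wave phase shift.
The two reflections differ by half a wavelength.
So the condition for destructive reflection is 2 n t = m λ.
The second-smallest nonzero thickness corresponds to m = 2: t = m λ / (2 n) = 2.00 × 571 / (2 × 1.0) = 571 nm.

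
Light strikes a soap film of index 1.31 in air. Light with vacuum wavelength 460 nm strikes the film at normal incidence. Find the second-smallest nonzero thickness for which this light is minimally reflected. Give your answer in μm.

0.351 μm

Ray reflecting at the top interface goes from n = 1.0 toward n = 1.31: a half-wave phase shift.
At the lower boundary (n = 1.31 to n = 1.0) the reflected ray undergoes no phase shift.
Net: one phase inversion between the two reflected rays.
For dark reflection here: 2 n t = m λ.
The second-smallest nonzero thickness corresponds to m = 2: t = m λ / (2 n) = 2.00 × 460 / (2 × 1.31) = 351 nm.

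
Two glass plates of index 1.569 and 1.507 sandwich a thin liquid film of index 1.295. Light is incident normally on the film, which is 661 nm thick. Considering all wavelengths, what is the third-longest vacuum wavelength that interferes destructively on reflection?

Top surface (1.569 → 1.295): reflection off a lower-index medium gives no phase shift.
Ray reflecting at the bottom interface goes from n = 1.295 toward n = 1.507: a half-wave phase shift.
Exactly one π shift → a net half-wave offset.
For dark reflection here: 2 n t = m λ.
λ = 2 n t / m. The third-longest wavelength is m = 3: λ = 2 × 1.295 × 661 / 3.00 = 571 nm.

571 nm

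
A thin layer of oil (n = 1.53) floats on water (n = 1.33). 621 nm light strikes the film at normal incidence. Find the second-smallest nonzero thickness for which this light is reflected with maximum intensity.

Ray reflecting at the top interface goes from n = 1.0 toward n = 1.53: a half-wave phase shift.
Ray reflecting at the bottom interface goes from n = 1.53 toward n = 1.33: no phase shift.
Exactly one π shift → a net half-wave offset.
So the condition for constructive reflection is 2 n t = (m + ½) λ.
The second-smallest nonzero thickness corresponds to m = 1: t = (m + ½) λ / (2 n) = 1.50 × 621 / (2 × 1.53) = 304 nm.

304 nm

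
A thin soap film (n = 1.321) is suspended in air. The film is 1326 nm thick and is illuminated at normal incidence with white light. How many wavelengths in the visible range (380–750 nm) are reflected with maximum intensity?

4

At the upper boundary (n = 1.0 to n = 1.321) the reflected ray undergoes a half-wave phase shift.
Ray reflecting at the bottom interface goes from n = 1.321 toward n = 1.0: no phase shift.
The two reflections differ by half a wavelength.
For strong reflection here: 2 n t = (m + ½) λ.
λ = 2 n t / (m + ½) = 3503 / (m + ½) nm.
m=4: 779 nm (IR); m=5: 637 nm (visible); m=6: 539 nm (visible); m=7: 467 nm (visible); m=8: 412 nm (visible); m=9: 369 nm (UV).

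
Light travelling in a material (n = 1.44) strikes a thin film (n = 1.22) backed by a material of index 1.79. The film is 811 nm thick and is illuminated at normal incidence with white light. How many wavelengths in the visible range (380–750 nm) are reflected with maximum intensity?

Ray reflecting at the top interface goes from n = 1.44 toward n = 1.22: no phase shift.
Bottom surface (1.22 → 1.79): reflection off a higher-index medium gives a half-wave phase shift.
Net: one phase inversion between the two reflected rays.
So the condition for constructive reflection is 2 n t = (m + ½) λ.
λ = 2 n t / (m + ½) = 1979 / (m + ½) nm.
m=2: 792 nm (IR); m=3: 565 nm (visible); m=4: 440 nm (visible); m=5: 360 nm (UV).

2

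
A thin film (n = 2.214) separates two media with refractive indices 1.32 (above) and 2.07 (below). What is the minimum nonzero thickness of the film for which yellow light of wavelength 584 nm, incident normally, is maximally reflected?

65.9 nm

Top surface (1.32 → 2.214): reflection off a higher-index medium gives a half-wave phase shift.
At the lower boundary (n = 2.214 to n = 2.07) the reflected ray undergoes no phase shift.
Net: one phase inversion between the two reflected rays.
So the condition for constructive reflection is 2 n t = (m + ½) λ.
Minimum at m = 0: t = λ / (4 n) = 584 / (4 × 2.214) = 65.9 nm.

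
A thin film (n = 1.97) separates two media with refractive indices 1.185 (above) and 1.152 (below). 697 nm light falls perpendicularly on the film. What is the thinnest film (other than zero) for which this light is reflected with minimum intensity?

177 nm

At the upper boundary (n = 1.185 to n = 1.97) the reflected ray undergoes a half-wave phase shift.
At the lower boundary (n = 1.97 to n = 1.152) the reflected ray undergoes no phase shift.
The two reflections differ by half a wavelength.
So the condition for destructive reflection is 2 n t = m λ.
Minimum nonzero at m = 1: t = λ / (2 n) = 697 / (2 × 1.97) = 177 nm.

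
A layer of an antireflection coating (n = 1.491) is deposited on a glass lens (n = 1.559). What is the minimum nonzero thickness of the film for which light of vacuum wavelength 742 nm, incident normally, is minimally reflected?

Ray reflecting at the top interface goes from n = 1.0 toward n = 1.491: a half-wave phase shift.
Bottom surface (1.491 → 1.559): reflection off a higher-index medium gives a half-wave phase shift.
Zero or two π shifts → no net half-wave offset.
So the condition for destructive reflection is 2 n t = (m + ½) λ.
Minimum at m = 0: t = λ / (4 n) = 742 / (4 × 1.491) = 124 nm.

124 nm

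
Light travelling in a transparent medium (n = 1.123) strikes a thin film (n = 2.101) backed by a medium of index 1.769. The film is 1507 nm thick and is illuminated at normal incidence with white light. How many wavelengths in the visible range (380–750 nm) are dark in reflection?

At the upper boundary (n = 1.123 to n = 2.101) the reflected ray undergoes a half-wave phase shift.
Bottom surface (2.101 → 1.769): reflection off a lower-index medium gives no phase shift.
Net: one phase inversion between the two reflected rays.
With one net inversion, destructive interference in reflection requires 2 n t = m λ.
λ = 2 n t / m = 6332 / m nm.
m=8: 792 nm (IR); m=9: 704 nm (visible); m=10: 633 nm (visible); m=11: 576 nm (visible); m=12: 528 nm (visible); m=13: 487 nm (visible); m=14: 452 nm (visible); m=15: 422 nm (visible); m=16: 396 nm (visible); m=17: 372 nm (UV).

8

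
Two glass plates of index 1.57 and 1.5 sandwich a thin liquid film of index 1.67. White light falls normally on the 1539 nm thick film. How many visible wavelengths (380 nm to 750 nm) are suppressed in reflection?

7

Ray reflecting at the top interface goes from n = 1.57 toward n = 1.67: a half-wave phase shift.
Ray reflecting at the bottom interface goes from n = 1.67 toward n = 1.5: no phase shift.
Net: one phase inversion between the two reflected rays.
With one net inversion, destructive interference in reflection requires 2 n t = m λ.
λ = 2 n t / m = 5140 / m nm.
m=6: 857 nm (IR); m=7: 734 nm (visible); m=8: 643 nm (visible); m=9: 571 nm (visible); m=10: 514 nm (visible); m=11: 467 nm (visible); m=12: 428 nm (visible); m=13: 395 nm (visible); m=14: 367 nm (UV).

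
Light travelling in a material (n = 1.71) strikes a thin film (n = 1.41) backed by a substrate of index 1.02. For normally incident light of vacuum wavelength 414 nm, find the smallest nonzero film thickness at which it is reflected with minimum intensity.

73.4 nm

At the upper boundary (n = 1.71 to n = 1.41) the reflected ray undergoes no phase shift.
Bottom surface (1.41 → 1.02): reflection off a lower-index medium gives no phase shift.
Net: no relative phase inversion (both shifts match).
With no net inversion, destructive interference in reflection requires 2 n t = (m + ½) λ.
Minimum at m = 0: t = λ / (4 n) = 414 / (4 × 1.41) = 73.4 nm.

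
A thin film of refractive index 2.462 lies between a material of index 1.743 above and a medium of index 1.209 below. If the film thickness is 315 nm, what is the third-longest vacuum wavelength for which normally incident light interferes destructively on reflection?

At the upper boundary (n = 1.743 to n = 2.462) the reflected ray undergoes a half-wave phase shift.
At the lower boundary (n = 2.462 to n = 1.209) the reflected ray undergoes no phase shift.
The two reflections differ by half a wavelength.
So the condition for destructive reflection is 2 n t = m λ.
λ = 2 n t / m. The third-longest wavelength is m = 3: λ = 2 × 2.462 × 315 / 3.00 = 517 nm.

517 nm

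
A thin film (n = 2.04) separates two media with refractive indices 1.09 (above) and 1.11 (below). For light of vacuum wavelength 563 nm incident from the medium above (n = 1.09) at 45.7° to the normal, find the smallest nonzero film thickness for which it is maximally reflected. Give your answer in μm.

0.0747 μm

At the upper boundary (n = 1.09 to n = 2.04) the reflected ray undergoes a half-wave phase shift.
At the lower boundary (n = 2.04 to n = 1.11) the reflected ray undergoes no phase shift.
The two reflections differ by half a wavelength.
So the condition for constructive reflection is 2 n t cos θ_r = (m + ½) λ.
Snell's law: 1.09 sin 45.7° = 2.04 sin θ_r → sin θ_r = 0.382, cos θ_r = 0.924.
Minimum at m = 0: t = λ / (4 n cos θ_r) = 563 / (4 × 2.04 × 0.924) = 74.7 nm.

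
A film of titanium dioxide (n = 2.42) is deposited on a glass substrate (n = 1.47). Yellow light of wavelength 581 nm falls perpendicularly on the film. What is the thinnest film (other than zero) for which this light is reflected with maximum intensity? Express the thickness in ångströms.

Top surface (1.0 → 2.42): reflection off a higher-index medium gives a half-wave phase shift.
Ray reflecting at the bottom interface goes from n = 2.42 toward n = 1.47: no phase shift.
The two reflections differ by half a wavelength.
For strong reflection here: 2 n t = (m + ½) λ.
Minimum at m = 0: t = λ / (4 n) = 581 / (4 × 2.42) = 60.0 nm.

600 Å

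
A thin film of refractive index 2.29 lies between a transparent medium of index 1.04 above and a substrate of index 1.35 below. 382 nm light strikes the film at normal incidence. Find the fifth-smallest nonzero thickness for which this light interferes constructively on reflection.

Top surface (1.04 → 2.29): reflection off a higher-index medium gives a half-wave phase shift.
Bottom surface (2.29 → 1.35): reflection off a lower-index medium gives no phase shift.
Exactly one π shift → a net half-wave offset.
For maximum reflection here: 2 n t = (m + ½) λ.
The fifth-smallest nonzero thickness corresponds to m = 4: t = (m + ½) λ / (2 n) = 4.50 × 382 / (2 × 2.29) = 375 nm.

375 nm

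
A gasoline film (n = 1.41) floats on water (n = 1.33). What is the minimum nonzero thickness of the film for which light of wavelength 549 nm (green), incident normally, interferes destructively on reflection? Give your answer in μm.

0.195 μm

Ray reflecting at the top interface goes from n = 1.0 toward n = 1.41: a half-wave phase shift.
Ray reflecting at the bottom interface goes from n = 1.41 toward n = 1.33: no phase shift.
Exactly one π shift → a net half-wave offset.
For minimum reflection here: 2 n t = m λ.
Minimum nonzero at m = 1: t = λ / (2 n) = 549 / (2 × 1.41) = 195 nm.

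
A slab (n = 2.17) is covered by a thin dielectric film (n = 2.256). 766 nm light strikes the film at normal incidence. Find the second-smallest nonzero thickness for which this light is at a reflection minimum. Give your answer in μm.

Top surface (1.0 → 2.256): reflection off a higher-index medium gives a half-wave phase shift.
Bottom surface (2.256 → 2.17): reflection off a lower-index medium gives no phase shift.
Exactly one π shift → a net half-wave offset.
With one net inversion, destructive interference in reflection requires 2 n t = m λ.
The second-smallest nonzero thickness corresponds to m = 2: t = m λ / (2 n) = 2.00 × 766 / (2 × 2.256) = 340 nm.

0.340 μm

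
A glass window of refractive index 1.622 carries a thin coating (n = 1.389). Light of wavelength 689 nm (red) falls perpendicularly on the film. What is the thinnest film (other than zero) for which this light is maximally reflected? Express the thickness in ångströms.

Ray reflecting at the top interface goes from n = 1.0 toward n = 1.389: a half-wave phase shift.
Bottom surface (1.389 → 1.622): reflection off a higher-index medium gives a half-wave phase shift.
The two reflections carry the same phase change, so no net offset.
With no net inversion, constructive interference in reflection requires 2 n t = m λ.
Minimum nonzero at m = 1: t = λ / (2 n) = 689 / (2 × 1.389) = 248 nm.

2480 Å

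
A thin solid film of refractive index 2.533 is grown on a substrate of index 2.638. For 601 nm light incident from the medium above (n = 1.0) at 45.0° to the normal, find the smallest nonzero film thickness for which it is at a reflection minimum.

Ray reflecting at the top interface goes from n = 1.0 toward n = 2.533: a half-wave phase shift.
At the lower boundary (n = 2.533 to n = 2.638) the reflected ray undergoes a half-wave phase shift.
The two reflections carry the same phase change, so no net offset.
For minimum reflection here: 2 n t cos θ_r = (m + ½) λ.
Snell's law: 1.0 sin 45.0° = 2.533 sin θ_r → sin θ_r = 0.279, cos θ_r = 0.960.
Minimum at m = 0: t = λ / (4 n cos θ_r) = 601 / (4 × 2.533 × 0.960) = 61.8 nm.

61.8 nm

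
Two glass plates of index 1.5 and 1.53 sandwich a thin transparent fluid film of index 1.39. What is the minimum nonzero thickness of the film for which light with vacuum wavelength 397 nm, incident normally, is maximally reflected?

71.4 nm

At the upper boundary (n = 1.5 to n = 1.39) the reflected ray undergoes no phase shift.
Ray reflecting at the bottom interface goes from n = 1.39 toward n = 1.53: a half-wave phase shift.
Net: one phase inversion between the two reflected rays.
So the condition for constructive reflection is 2 n t = (m + ½) λ.
Minimum at m = 0: t = λ / (4 n) = 397 / (4 × 1.39) = 71.4 nm.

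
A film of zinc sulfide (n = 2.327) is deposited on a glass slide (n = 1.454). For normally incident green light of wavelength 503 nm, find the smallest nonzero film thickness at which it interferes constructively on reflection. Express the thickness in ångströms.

540 Å

Ray reflecting at the top interface goes from n = 1.0 toward n = 2.327: a half-wave phase shift.
Bottom surface (2.327 → 1.454): reflection off a lower-index medium gives no phase shift.
The two reflections differ by half a wavelength.
With one net inversion, constructive interference in reflection requires 2 n t = (m + ½) λ.
Minimum at m = 0: t = λ / (4 n) = 503 / (4 × 2.327) = 54.0 nm.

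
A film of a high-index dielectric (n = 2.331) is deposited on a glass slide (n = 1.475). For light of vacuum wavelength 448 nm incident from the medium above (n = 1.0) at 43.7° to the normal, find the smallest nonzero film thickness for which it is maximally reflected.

50.3 nm

Top surface (1.0 → 2.331): reflection off a higher-index medium gives a half-wave phase shift.
Bottom surface (2.331 → 1.475): reflection off a lower-index medium gives no phase shift.
The two reflections differ by half a wavelength.
With one net inversion, constructive interference in reflection requires 2 n t cos θ_r = (m + ½) λ.
Snell's law: 1.0 sin 43.7° = 2.331 sin θ_r → sin θ_r = 0.296, cos θ_r = 0.955.
Minimum at m = 0: t = λ / (4 n cos θ_r) = 448 / (4 × 2.331 × 0.955) = 50.3 nm.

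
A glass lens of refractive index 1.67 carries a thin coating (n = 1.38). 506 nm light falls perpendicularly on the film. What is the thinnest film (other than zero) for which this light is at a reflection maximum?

At the upper boundary (n = 1.0 to n = 1.38) the reflected ray undergoes a half-wave phase shift.
At the lower boundary (n = 1.38 to n = 1.67) the reflected ray undergoes a half-wave phase shift.
The two reflections carry the same phase change, so no net offset.
So the condition for constructive reflection is 2 n t = m λ.
Minimum nonzero at m = 1: t = λ / (2 n) = 506 / (2 × 1.38) = 183 nm.

183 nm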